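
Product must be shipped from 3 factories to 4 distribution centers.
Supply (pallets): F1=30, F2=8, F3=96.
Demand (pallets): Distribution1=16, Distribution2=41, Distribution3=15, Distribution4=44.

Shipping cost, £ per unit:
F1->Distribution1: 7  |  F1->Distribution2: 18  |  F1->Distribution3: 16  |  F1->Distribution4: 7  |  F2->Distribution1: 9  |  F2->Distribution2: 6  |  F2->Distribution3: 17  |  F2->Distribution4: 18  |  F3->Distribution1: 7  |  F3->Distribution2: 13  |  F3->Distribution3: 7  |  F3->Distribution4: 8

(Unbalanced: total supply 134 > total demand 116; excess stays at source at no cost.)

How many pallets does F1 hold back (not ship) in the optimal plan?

Minimum-cost shipments:
  F1–Distribution4: 30 × £7 = £210
  F2–Distribution2: 8 × £6 = £48
  F3–Distribution1: 16 × £7 = £112
  F3–Distribution2: 33 × £13 = £429
  F3–Distribution3: 15 × £7 = £105
  F3–Distribution4: 14 × £8 = £112
Total cost = £1016.
F1 ships 30 of its 30, leaving 0.

0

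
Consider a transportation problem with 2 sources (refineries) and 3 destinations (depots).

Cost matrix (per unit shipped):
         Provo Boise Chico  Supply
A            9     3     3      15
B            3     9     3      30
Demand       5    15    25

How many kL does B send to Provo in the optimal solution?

Solving gives:
  A->Boise: 15 × 3 = 45
  B->Provo: 5 × 3 = 15
  B->Chico: 25 × 3 = 75
Total cost = 135.
So B→Provo carries 5 kL.

5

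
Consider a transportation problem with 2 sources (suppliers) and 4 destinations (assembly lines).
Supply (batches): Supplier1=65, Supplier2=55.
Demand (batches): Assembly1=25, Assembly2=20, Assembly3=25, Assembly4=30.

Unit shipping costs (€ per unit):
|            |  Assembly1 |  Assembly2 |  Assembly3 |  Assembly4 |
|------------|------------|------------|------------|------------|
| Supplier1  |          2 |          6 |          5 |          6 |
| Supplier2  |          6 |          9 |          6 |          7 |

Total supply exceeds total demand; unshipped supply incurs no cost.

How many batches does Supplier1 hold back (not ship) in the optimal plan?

Minimum-cost shipments:
  Supplier1 to Assembly1: 25 batches
  Supplier1 to Assembly2: 20 batches
  Supplier1 to Assembly3: 20 batches
  Supplier2 to Assembly3: 5 batches
  Supplier2 to Assembly4: 30 batches
Total cost = €510.
Supplier1 ships 65 of its 65, leaving 0.

0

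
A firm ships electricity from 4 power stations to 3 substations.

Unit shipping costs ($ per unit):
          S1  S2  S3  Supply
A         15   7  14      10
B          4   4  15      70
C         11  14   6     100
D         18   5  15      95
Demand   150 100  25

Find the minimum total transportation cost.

1840

A cheapest plan:
  A–S1: 5 × $15 = $75
  A–S2: 5 × $7 = $35
  B–S1: 70 × $4 = $280
  C–S1: 75 × $11 = $825
  C–S3: 25 × $6 = $150
  D–S2: 95 × $5 = $475
Total = 75 + 35 + 280 + 825 + 150 + 475 = $1840.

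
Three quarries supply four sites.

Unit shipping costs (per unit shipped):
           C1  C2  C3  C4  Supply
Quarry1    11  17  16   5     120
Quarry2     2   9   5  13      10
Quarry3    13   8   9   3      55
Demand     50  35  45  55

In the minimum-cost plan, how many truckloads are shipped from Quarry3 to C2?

Optimal shipments:
  Quarry1 to C1: 50 × 11 = 550
  Quarry1 to C3: 15 × 16 = 240
  Quarry1 to C4: 55 × 5 = 275
  Quarry2 to C3: 10 × 5 = 50
  Quarry3 to C2: 35 × 8 = 280
  Quarry3 to C3: 20 × 9 = 180
Total cost = 1575.
So Quarry3→C2 carries 35 truckloads.

35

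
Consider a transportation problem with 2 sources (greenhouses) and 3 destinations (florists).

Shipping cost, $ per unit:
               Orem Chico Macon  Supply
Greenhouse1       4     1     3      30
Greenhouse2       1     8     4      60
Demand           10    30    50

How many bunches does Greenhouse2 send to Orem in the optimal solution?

Solving gives:
  Greenhouse1 to Chico: 30 × $1 = $30
  Greenhouse2 to Orem: 10 × $1 = $10
  Greenhouse2 to Macon: 50 × $4 = $200
Total cost = $240.
So Greenhouse2→Orem carries 10 bunches.

10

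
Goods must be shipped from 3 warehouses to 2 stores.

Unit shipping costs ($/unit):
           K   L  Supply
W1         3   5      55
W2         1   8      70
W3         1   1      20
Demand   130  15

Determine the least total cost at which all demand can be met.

A cheapest plan:
  W1→K: 55 units
  W2→K: 70 units
  W3→K: 5 units
  W3→L: 15 units
Total cost = $255.
(Supply check: W1 ships 55; W2 ships 70; W3 ships 20.)

255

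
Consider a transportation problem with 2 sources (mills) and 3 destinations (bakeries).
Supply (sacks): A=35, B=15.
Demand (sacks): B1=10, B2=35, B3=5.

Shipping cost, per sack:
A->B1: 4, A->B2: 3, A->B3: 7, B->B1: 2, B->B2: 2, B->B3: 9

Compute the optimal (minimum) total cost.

Optimal allocation:
  A to B2: 30 × 3 = 90
  A to B3: 5 × 7 = 35
  B to B1: 10 × 2 = 20
  B to B2: 5 × 2 = 10
Total = 90 + 35 + 20 + 10 = 155.

155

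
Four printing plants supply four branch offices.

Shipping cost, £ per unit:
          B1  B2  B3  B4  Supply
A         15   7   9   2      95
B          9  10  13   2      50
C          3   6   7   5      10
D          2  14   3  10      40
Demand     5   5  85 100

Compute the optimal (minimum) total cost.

765

One minimum-cost allocation:
  A->B2: 5 × £7 = £35
  A->B3: 40 × £9 = £360
  A->B4: 50 × £2 = £100
  B->B4: 50 × £2 = £100
  C->B1: 5 × £3 = £15
  C->B3: 5 × £7 = £35
  D->B3: 40 × £3 = £120
Total = 35 + 360 + 100 + 100 + 15 + 35 + 120 = £765.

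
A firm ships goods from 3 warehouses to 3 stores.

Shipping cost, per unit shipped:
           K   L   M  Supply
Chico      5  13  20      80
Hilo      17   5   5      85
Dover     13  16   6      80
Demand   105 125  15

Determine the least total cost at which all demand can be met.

1880

A cheapest plan:
  Chico→K: 80 units
  Hilo→L: 85 units
  Dover→K: 25 units
  Dover→L: 40 units
  Dover→M: 15 units
Total cost = 1880.
(Supply check: Chico ships 80; Hilo ships 85; Dover ships 80.)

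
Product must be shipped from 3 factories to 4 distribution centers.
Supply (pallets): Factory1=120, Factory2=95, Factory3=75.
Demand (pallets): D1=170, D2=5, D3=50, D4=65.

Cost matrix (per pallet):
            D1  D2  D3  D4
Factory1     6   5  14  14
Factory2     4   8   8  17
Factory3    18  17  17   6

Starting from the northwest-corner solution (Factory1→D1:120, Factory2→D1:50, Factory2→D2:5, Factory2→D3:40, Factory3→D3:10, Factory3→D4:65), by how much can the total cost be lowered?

25

Current plan cost = 120·6 + 50·4 + 5·8 + 40·8 + 10·17 + 65·6 = 1840.
Optimal plan:
  Factory1->D1: 115 × 6 = 690
  Factory1->D2: 5 × 5 = 25
  Factory2->D1: 55 × 4 = 220
  Factory2->D3: 40 × 8 = 320
  Factory3->D3: 10 × 17 = 170
  Factory3->D4: 65 × 6 = 390
Optimal cost = 1815.
Saving = 1840 − 1815 = 25.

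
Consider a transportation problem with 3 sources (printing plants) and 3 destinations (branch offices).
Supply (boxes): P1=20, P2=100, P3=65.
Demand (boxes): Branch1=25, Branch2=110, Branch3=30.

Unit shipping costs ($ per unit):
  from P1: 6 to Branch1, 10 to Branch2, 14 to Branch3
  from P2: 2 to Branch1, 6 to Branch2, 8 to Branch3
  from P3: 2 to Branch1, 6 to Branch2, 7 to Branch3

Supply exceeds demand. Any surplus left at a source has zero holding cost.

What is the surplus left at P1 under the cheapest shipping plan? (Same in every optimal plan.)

Minimum-cost shipments:
  P2→Branch2: 100 × $6 = $600
  P3→Branch1: 25 × $2 = $50
  P3→Branch2: 10 × $6 = $60
  P3→Branch3: 30 × $7 = $210
Total cost = $920.
P1 ships 0 of its 20, leaving 20.

20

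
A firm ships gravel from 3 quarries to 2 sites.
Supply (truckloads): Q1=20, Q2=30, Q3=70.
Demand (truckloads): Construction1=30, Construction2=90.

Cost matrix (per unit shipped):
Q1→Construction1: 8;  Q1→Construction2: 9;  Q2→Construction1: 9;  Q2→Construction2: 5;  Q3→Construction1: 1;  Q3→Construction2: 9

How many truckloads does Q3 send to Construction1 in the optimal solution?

30

The minimum-cost plan:
  Q1→Construction2: 20 × 9 = 180
  Q2→Construction2: 30 × 5 = 150
  Q3→Construction1: 30 × 1 = 30
  Q3→Construction2: 40 × 9 = 360
Total cost = 720.
So Q3→Construction1 carries 30 truckloads.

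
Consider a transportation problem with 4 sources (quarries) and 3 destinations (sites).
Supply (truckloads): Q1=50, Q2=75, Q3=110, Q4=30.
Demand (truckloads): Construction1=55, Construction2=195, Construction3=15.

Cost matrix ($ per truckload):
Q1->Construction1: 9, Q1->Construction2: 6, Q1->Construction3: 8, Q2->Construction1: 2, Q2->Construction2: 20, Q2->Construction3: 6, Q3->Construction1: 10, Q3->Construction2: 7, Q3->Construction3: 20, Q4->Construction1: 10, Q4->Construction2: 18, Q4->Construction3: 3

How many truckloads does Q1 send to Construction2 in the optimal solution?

Optimal shipments:
  Q1 to Construction2: 50 × $6 = $300
  Q2 to Construction1: 55 × $2 = $110
  Q2 to Construction2: 20 × $20 = $400
  Q3 to Construction2: 110 × $7 = $770
  Q4 to Construction2: 15 × $18 = $270
  Q4 to Construction3: 15 × $3 = $45
Total cost = $1895.
So Q1→Construction2 carries 50 truckloads.

50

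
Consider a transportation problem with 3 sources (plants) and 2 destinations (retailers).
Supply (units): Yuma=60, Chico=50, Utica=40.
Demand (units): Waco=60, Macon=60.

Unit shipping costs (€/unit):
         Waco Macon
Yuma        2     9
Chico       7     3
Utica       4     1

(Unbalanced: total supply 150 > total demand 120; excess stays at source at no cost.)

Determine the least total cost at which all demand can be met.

An optimal shipping plan:
  Yuma to Waco: 60 units
  Chico to Macon: 20 units
  Utica to Macon: 40 units
Total cost = €220.

220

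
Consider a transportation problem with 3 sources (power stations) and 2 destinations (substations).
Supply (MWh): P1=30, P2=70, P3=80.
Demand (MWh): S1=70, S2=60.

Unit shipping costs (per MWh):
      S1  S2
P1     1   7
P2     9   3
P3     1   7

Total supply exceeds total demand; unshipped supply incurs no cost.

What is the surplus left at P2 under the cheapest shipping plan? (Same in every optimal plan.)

An optimal plan:
  P2->S2: 60 × 3 = 180
  P3->S1: 70 × 1 = 70
Total cost = 250.
P2 ships 60 of its 70, leaving 10.

10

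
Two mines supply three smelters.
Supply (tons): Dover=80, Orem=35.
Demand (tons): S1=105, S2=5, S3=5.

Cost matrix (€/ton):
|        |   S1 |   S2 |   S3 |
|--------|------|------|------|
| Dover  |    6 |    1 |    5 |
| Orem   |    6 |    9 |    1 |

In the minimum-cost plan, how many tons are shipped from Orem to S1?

30

Solving gives:
  Dover to S1: 75 tons
  Dover to S2: 5 tons
  Orem to S1: 30 tons
  Orem to S3: 5 tons
Total cost = €640.
So Orem→S1 carries 30 tons.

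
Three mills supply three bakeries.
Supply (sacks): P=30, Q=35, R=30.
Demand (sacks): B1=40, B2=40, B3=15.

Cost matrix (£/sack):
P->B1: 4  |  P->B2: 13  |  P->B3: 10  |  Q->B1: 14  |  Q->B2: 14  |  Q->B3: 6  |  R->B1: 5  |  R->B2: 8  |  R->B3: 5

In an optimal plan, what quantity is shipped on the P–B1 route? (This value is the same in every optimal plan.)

30

The minimum-cost plan:
  P–B1: 30 × £4 = £120
  Q–B2: 20 × £14 = £280
  Q–B3: 15 × £6 = £90
  R–B1: 10 × £5 = £50
  R–B2: 20 × £8 = £160
Total cost = £700.
So P→B1 carries 30 sacks.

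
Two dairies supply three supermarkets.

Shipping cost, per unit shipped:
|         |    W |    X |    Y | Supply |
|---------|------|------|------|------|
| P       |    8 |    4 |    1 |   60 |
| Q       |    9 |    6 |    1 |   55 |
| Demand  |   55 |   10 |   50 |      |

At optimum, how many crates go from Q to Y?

50

Optimal shipments:
  P→W: 50 × 8 = 400
  P→X: 10 × 4 = 40
  Q→W: 5 × 9 = 45
  Q→Y: 50 × 1 = 50
Total cost = 535.
So Q→Y carries 50 crates.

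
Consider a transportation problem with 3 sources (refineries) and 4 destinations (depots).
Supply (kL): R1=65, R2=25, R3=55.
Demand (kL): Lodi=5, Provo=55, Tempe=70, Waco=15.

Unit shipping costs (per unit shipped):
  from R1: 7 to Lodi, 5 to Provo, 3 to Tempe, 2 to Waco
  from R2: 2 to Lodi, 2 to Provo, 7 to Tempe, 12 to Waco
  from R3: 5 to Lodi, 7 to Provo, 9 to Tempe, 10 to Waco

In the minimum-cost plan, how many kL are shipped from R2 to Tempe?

Optimal shipments:
  R1 to Tempe: 50 × 3 = 150
  R1 to Waco: 15 × 2 = 30
  R2 to Provo: 25 × 2 = 50
  R3 to Lodi: 5 × 5 = 25
  R3 to Provo: 30 × 7 = 210
  R3 to Tempe: 20 × 9 = 180
Total cost = 645.
The route R2→Tempe is not used.

0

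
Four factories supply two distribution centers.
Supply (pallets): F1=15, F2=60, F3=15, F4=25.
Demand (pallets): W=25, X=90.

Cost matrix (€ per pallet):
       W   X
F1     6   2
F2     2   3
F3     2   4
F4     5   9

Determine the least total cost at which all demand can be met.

395

Optimal allocation:
  F1 to X: 15 × €2 = €30
  F2 to X: 60 × €3 = €180
  F3 to X: 15 × €4 = €60
  F4 to W: 25 × €5 = €125
Total = 30 + 180 + 60 + 125 = €395.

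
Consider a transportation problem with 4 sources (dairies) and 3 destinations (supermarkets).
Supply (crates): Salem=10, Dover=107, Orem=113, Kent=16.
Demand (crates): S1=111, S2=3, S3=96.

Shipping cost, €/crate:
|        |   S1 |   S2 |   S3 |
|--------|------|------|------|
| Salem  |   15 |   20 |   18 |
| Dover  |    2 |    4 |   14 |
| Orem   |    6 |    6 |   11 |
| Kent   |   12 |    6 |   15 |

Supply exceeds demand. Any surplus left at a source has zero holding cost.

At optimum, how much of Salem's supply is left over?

Minimum-cost shipments:
  Dover→S1: 107 × €2 = €214
  Orem→S1: 4 × €6 = €24
  Orem→S2: 3 × €6 = €18
  Orem→S3: 96 × €11 = €1056
Total cost = €1312.
Salem ships 0 of its 10, leaving 10.

10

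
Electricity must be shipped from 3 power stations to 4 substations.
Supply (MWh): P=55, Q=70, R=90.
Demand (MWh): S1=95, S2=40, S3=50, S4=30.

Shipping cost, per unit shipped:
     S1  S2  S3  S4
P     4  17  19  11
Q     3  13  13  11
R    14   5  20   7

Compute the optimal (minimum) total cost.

An optimal shipping plan:
  P->S1: 55 MWh
  Q->S1: 40 MWh
  Q->S3: 30 MWh
  R->S2: 40 MWh
  R->S3: 20 MWh
  R->S4: 30 MWh
Total cost = 1540.

1540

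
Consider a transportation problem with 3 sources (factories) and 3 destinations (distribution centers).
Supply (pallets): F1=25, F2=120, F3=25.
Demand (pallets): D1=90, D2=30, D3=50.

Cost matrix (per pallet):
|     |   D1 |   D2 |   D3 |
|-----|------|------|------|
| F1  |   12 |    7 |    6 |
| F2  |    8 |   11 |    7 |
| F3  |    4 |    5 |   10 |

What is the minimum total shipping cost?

1190

A cheapest plan:
  F1->D2: 25 × 7 = 175
  F2->D1: 70 × 8 = 560
  F2->D3: 50 × 7 = 350
  F3->D1: 20 × 4 = 80
  F3->D2: 5 × 5 = 25
Total = 175 + 560 + 350 + 80 + 25 = 1190.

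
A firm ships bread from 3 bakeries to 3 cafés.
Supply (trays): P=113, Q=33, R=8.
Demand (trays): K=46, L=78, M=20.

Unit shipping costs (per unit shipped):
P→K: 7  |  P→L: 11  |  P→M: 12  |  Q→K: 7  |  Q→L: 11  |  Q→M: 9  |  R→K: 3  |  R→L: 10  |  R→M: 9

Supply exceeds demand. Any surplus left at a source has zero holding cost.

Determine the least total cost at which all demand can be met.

An optimal shipping plan:
  P to K: 25 × 7 = 175
  P to L: 78 × 11 = 858
  Q to K: 13 × 7 = 91
  Q to M: 20 × 9 = 180
  R to K: 8 × 3 = 24
Total = 175 + 858 + 91 + 180 + 24 = 1328.

1328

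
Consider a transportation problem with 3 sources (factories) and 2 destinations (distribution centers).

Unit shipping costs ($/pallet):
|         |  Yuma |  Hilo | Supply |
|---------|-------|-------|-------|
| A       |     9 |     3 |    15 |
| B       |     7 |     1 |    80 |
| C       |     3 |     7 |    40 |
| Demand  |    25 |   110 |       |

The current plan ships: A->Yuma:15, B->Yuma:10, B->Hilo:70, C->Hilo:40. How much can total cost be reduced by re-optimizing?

250

Current plan cost = 15·9 + 10·7 + 70·1 + 40·7 = $555.
Optimal plan:
  A->Hilo: 15 × $3 = $45
  B->Hilo: 80 × $1 = $80
  C->Yuma: 25 × $3 = $75
  C->Hilo: 15 × $7 = $105
Optimal cost = $305.
Saving = 555 − 305 = $250.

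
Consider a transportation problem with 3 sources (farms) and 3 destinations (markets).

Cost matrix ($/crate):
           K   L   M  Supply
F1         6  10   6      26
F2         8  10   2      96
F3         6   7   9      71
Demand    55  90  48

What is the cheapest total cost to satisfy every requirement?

One minimum-cost allocation:
  F1->K: 26 × $6 = $156
  F2->K: 29 × $8 = $232
  F2->L: 19 × $10 = $190
  F2->M: 48 × $2 = $96
  F3->L: 71 × $7 = $497
Total = 156 + 232 + 190 + 96 + 497 = $1171.

1171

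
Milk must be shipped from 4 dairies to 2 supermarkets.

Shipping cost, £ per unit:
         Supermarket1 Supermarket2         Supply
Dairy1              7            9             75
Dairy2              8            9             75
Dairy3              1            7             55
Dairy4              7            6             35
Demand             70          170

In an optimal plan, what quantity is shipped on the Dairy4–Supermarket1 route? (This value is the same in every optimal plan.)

0

Solving gives:
  Dairy1→Supermarket1: 15 × £7 = £105
  Dairy1→Supermarket2: 60 × £9 = £540
  Dairy2→Supermarket2: 75 × £9 = £675
  Dairy3→Supermarket1: 55 × £1 = £55
  Dairy4→Supermarket2: 35 × £6 = £210
Total cost = £1585.
The route Dairy4→Supermarket1 is not used.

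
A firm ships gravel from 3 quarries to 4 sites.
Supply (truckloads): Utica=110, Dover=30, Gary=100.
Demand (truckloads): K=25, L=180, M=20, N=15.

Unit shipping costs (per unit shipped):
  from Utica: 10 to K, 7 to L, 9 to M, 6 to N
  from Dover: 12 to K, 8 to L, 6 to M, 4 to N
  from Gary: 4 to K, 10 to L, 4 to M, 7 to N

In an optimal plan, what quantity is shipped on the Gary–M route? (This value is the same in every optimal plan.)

20

The minimum-cost plan:
  Utica to L: 110 × 7 = 770
  Dover to L: 15 × 8 = 120
  Dover to N: 15 × 4 = 60
  Gary to K: 25 × 4 = 100
  Gary to L: 55 × 10 = 550
  Gary to M: 20 × 4 = 80
Total cost = 1680.
So Gary→M carries 20 truckloads.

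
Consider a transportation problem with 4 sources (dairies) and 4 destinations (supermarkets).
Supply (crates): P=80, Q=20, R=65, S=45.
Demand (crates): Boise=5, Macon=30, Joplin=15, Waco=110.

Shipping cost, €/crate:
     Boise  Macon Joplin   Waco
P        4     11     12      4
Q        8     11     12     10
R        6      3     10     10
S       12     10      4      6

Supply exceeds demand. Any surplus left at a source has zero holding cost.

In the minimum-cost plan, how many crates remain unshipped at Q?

Minimum-cost shipments:
  P–Waco: 80 × €4 = €320
  R–Boise: 5 × €6 = €30
  R–Macon: 30 × €3 = €90
  S–Joplin: 15 × €4 = €60
  S–Waco: 30 × €6 = €180
Total cost = €680.
Q ships 0 of its 20, leaving 20.

20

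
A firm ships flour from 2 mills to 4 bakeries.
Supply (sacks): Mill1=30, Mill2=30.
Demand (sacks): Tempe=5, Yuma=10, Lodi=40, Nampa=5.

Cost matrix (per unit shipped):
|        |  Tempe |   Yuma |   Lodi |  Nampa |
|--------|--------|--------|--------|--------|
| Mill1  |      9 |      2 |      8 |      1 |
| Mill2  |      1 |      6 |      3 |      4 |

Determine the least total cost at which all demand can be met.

225

One minimum-cost allocation:
  Mill1–Yuma: 10 × 2 = 20
  Mill1–Lodi: 15 × 8 = 120
  Mill1–Nampa: 5 × 1 = 5
  Mill2–Tempe: 5 × 1 = 5
  Mill2–Lodi: 25 × 3 = 75
Total = 20 + 120 + 5 + 5 + 75 = 225.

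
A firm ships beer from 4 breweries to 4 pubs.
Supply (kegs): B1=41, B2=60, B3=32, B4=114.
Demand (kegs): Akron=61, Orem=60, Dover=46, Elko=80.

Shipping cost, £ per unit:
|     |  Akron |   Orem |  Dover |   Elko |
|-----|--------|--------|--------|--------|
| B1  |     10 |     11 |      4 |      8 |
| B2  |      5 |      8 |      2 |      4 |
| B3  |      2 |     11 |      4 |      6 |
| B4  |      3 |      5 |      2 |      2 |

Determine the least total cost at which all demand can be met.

A cheapest plan:
  B1→Dover: 41 × £4 = £164
  B2→Dover: 5 × £2 = £10
  B2→Elko: 55 × £4 = £220
  B3→Akron: 32 × £2 = £64
  B4→Akron: 29 × £3 = £87
  B4→Orem: 60 × £5 = £300
  B4→Elko: 25 × £2 = £50
Total = 164 + 10 + 220 + 64 + 87 + 300 + 50 = £895.

895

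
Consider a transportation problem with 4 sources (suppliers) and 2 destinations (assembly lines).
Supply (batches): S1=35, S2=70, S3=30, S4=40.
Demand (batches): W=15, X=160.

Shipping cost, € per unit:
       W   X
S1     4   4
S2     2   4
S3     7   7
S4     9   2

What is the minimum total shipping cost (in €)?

Optimal allocation:
  S1 to X: 35 × €4 = €140
  S2 to W: 15 × €2 = €30
  S2 to X: 55 × €4 = €220
  S3 to X: 30 × €7 = €210
  S4 to X: 40 × €2 = €80
Total = 140 + 30 + 220 + 210 + 80 = €680.
(Supply check: S1 ships 35; S2 ships 70; S3 ships 30; S4 ships 40.)

680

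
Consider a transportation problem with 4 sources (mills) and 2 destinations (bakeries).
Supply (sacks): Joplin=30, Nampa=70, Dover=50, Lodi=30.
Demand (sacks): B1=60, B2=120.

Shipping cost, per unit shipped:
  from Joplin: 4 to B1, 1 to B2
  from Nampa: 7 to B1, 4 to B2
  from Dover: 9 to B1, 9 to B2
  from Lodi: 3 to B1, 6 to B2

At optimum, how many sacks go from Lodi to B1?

30

Solving gives:
  Joplin->B2: 30 × 1 = 30
  Nampa->B2: 70 × 4 = 280
  Dover->B1: 30 × 9 = 270
  Dover->B2: 20 × 9 = 180
  Lodi->B1: 30 × 3 = 90
Total cost = 850.
So Lodi→B1 carries 30 sacks.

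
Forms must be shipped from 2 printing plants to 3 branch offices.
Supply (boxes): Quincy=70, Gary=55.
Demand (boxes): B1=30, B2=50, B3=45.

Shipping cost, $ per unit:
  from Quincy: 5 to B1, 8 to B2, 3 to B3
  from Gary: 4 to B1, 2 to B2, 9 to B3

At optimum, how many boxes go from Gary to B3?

Optimal shipments:
  Quincy->B1: 25 × $5 = $125
  Quincy->B3: 45 × $3 = $135
  Gary->B1: 5 × $4 = $20
  Gary->B2: 50 × $2 = $100
Total cost = $380.
The route Gary→B3 is not used.

0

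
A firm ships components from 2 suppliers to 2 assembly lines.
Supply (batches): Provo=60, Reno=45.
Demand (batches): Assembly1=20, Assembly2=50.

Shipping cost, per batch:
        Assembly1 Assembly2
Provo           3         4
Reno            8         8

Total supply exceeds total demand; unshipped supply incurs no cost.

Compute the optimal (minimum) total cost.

300

A cheapest plan:
  Provo->Assembly1: 20 × 3 = 60
  Provo->Assembly2: 40 × 4 = 160
  Reno->Assembly2: 10 × 8 = 80
Total = 60 + 160 + 80 = 300.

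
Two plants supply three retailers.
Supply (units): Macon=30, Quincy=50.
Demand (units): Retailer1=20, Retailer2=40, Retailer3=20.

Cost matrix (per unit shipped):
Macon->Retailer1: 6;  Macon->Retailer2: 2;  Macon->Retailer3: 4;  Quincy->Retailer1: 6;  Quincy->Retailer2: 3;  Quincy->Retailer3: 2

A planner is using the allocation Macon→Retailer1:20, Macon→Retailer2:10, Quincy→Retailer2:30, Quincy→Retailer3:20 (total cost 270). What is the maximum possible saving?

20

Current plan cost = 20·6 + 10·2 + 30·3 + 20·2 = 270.
Optimal plan:
  Macon→Retailer2: 30 × 2 = 60
  Quincy→Retailer1: 20 × 6 = 120
  Quincy→Retailer2: 10 × 3 = 30
  Quincy→Retailer3: 20 × 2 = 40
Optimal cost = 250.
Saving = 270 − 250 = 20.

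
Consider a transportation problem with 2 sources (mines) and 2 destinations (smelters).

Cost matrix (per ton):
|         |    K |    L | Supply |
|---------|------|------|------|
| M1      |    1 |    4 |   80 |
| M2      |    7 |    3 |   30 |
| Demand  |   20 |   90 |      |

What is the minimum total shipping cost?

One minimum-cost allocation:
  M1 to K: 20 × 1 = 20
  M1 to L: 60 × 4 = 240
  M2 to L: 30 × 3 = 90
Total = 20 + 240 + 90 = 350.

350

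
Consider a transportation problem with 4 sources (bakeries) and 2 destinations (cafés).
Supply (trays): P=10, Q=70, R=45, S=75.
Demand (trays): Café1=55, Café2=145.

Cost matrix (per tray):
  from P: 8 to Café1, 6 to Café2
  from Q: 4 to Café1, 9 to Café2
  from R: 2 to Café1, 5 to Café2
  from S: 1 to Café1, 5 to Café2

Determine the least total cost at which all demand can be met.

1015

One minimum-cost allocation:
  P→Café2: 10 × 6 = 60
  Q→Café1: 55 × 4 = 220
  Q→Café2: 15 × 9 = 135
  R→Café2: 45 × 5 = 225
  S→Café2: 75 × 5 = 375
Total = 60 + 220 + 135 + 225 + 375 = 1015.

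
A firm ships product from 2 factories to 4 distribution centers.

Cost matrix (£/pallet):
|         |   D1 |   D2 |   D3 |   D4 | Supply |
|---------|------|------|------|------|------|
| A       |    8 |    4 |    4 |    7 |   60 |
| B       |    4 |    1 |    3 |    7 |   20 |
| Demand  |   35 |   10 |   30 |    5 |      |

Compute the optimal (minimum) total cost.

395

One minimum-cost allocation:
  A→D1: 15 pallets
  A→D2: 10 pallets
  A→D3: 30 pallets
  A→D4: 5 pallets
  B→D1: 20 pallets
Total cost = £395.
(Supply check: A ships 60; B ships 20.)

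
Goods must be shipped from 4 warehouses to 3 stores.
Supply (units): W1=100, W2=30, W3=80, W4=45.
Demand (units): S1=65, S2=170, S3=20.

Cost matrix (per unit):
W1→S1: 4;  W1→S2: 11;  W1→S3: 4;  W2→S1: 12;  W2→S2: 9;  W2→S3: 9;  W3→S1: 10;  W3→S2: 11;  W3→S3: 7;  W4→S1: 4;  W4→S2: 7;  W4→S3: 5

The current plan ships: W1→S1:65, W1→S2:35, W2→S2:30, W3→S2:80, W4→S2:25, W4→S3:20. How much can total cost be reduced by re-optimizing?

100

Current plan cost = 65·4 + 35·11 + 30·9 + 80·11 + 25·7 + 20·5 = 2070.
Optimal plan:
  W1→S1: 65 × 4 = 260
  W1→S2: 15 × 11 = 165
  W1→S3: 20 × 4 = 80
  W2→S2: 30 × 9 = 270
  W3→S2: 80 × 11 = 880
  W4→S2: 45 × 7 = 315
Optimal cost = 1970.
Saving = 2070 − 1970 = 100.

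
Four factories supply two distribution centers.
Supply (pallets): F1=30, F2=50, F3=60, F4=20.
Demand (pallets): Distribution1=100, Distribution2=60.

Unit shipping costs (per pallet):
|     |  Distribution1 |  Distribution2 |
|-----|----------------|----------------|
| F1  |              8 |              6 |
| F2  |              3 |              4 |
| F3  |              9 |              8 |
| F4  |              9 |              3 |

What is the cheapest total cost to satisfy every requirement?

A cheapest plan:
  F1 to Distribution2: 30 × 6 = 180
  F2 to Distribution1: 50 × 3 = 150
  F3 to Distribution1: 50 × 9 = 450
  F3 to Distribution2: 10 × 8 = 80
  F4 to Distribution2: 20 × 3 = 60
Total = 180 + 150 + 450 + 80 + 60 = 920.
(Supply check: F1 ships 30; F2 ships 50; F3 ships 60; F4 ships 20.)

920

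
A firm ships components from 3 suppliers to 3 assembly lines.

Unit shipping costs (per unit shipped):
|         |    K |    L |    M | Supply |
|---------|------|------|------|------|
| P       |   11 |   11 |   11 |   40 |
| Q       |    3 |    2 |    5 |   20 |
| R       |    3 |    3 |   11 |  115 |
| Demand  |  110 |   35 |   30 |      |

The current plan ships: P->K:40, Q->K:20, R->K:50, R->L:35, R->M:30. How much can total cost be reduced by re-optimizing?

260

Current plan cost = 40·11 + 20·3 + 50·3 + 35·3 + 30·11 = 1085.
Optimal plan:
  P->L: 10 × 11 = 110
  P->M: 30 × 11 = 330
  Q->L: 20 × 2 = 40
  R->K: 110 × 3 = 330
  R->L: 5 × 3 = 15
Optimal cost = 825.
Saving = 1085 − 825 = 260.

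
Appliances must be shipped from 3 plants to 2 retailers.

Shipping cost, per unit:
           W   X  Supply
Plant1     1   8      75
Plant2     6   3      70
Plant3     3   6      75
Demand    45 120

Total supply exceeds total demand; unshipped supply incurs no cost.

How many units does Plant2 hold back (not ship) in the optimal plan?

Minimum-cost shipments:
  Plant1->W: 45 × 1 = 45
  Plant2->X: 70 × 3 = 210
  Plant3->X: 50 × 6 = 300
Total cost = 555.
Plant2 ships 70 of its 70, leaving 0.

0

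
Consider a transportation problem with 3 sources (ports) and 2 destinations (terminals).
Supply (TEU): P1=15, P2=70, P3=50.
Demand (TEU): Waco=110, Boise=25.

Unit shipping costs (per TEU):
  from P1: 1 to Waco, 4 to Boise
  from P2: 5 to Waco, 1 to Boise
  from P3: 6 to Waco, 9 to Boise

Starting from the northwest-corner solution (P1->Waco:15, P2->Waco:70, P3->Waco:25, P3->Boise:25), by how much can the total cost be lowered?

Current plan cost = 15·1 + 70·5 + 25·6 + 25·9 = 740.
Optimal plan:
  P1–Waco: 15 × 1 = 15
  P2–Waco: 45 × 5 = 225
  P2–Boise: 25 × 1 = 25
  P3–Waco: 50 × 6 = 300
Optimal cost = 565.
Saving = 740 − 565 = 175.

175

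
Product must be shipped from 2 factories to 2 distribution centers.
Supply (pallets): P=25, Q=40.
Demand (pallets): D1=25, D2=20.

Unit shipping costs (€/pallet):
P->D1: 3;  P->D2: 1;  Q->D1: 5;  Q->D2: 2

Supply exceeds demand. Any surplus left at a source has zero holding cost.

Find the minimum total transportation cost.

115

A cheapest plan:
  P->D1: 25 × €3 = €75
  Q->D2: 20 × €2 = €40
Total = 75 + 40 = €115.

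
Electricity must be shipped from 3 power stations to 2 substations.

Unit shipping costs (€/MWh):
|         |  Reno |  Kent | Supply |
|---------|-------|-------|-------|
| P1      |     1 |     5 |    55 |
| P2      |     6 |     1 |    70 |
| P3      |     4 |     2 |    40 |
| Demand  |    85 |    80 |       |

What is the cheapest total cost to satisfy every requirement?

Optimal allocation:
  P1 to Reno: 55 × €1 = €55
  P2 to Kent: 70 × €1 = €70
  P3 to Reno: 30 × €4 = €120
  P3 to Kent: 10 × €2 = €20
Total = 55 + 70 + 120 + 20 = €265.
(Supply check: P1 ships 55; P2 ships 70; P3 ships 40.)

265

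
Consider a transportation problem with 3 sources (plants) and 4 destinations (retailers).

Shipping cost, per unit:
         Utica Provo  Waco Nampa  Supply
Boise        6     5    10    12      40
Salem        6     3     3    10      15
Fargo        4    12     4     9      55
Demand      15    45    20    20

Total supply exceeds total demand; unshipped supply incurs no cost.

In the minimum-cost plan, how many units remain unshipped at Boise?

10

An optimal plan:
  Boise to Provo: 30 × 5 = 150
  Salem to Provo: 15 × 3 = 45
  Fargo to Utica: 15 × 4 = 60
  Fargo to Waco: 20 × 4 = 80
  Fargo to Nampa: 20 × 9 = 180
Total cost = 515.
Boise ships 30 of its 40, leaving 10.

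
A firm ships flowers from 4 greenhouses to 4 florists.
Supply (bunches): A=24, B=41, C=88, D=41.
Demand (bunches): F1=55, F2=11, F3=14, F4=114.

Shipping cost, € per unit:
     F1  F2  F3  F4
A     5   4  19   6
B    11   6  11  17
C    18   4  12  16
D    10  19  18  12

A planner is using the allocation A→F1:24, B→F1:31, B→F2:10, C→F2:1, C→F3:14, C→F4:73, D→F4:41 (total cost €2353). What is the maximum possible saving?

74

Current plan cost = 24·5 + 31·11 + 10·6 + 1·4 + 14·12 + 73·16 + 41·12 = €2353.
Optimal plan:
  A–F4: 24 × €6 = €144
  B–F1: 41 × €11 = €451
  C–F2: 11 × €4 = €44
  C–F3: 14 × €12 = €168
  C–F4: 63 × €16 = €1008
  D–F1: 14 × €10 = €140
  D–F4: 27 × €12 = €324
Optimal cost = €2279.
Saving = 2353 − 2279 = €74.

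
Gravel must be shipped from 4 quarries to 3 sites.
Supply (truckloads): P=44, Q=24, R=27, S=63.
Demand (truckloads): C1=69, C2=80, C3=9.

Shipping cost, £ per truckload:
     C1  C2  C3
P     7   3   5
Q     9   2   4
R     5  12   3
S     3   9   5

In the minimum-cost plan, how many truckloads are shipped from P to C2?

The minimum-cost plan:
  P–C2: 44 × £3 = £132
  Q–C2: 24 × £2 = £48
  R–C1: 18 × £5 = £90
  R–C3: 9 × £3 = £27
  S–C1: 51 × £3 = £153
  S–C2: 12 × £9 = £108
Total cost = £558.
So P→C2 carries 44 truckloads.

44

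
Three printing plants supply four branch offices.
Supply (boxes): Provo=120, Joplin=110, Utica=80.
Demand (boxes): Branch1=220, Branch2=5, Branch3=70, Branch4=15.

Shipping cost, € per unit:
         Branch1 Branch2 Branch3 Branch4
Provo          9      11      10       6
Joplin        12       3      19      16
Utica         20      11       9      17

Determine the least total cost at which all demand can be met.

3140

An optimal shipping plan:
  Provo→Branch1: 105 × €9 = €945
  Provo→Branch4: 15 × €6 = €90
  Joplin→Branch1: 105 × €12 = €1260
  Joplin→Branch2: 5 × €3 = €15
  Utica→Branch1: 10 × €20 = €200
  Utica→Branch3: 70 × €9 = €630
Total = 945 + 90 + 1260 + 15 + 200 + 630 = €3140.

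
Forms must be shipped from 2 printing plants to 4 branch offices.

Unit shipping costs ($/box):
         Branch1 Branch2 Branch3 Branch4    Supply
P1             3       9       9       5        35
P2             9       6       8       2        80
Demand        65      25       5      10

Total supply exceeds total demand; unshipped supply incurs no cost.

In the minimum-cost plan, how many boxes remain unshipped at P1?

An optimal plan:
  P1→Branch1: 35 boxes
  P2→Branch1: 30 boxes
  P2→Branch2: 25 boxes
  P2→Branch3: 5 boxes
  P2→Branch4: 10 boxes
Total cost = $585.
P1 ships 35 of its 35, leaving 0.

0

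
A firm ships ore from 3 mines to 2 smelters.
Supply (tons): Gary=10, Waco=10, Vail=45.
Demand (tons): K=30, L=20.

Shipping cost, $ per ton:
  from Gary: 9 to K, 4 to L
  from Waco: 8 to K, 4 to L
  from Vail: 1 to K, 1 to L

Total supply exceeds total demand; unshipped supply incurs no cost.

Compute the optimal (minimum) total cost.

65

One minimum-cost allocation:
  Gary–L: 5 × $4 = $20
  Vail–K: 30 × $1 = $30
  Vail–L: 15 × $1 = $15
Total = 20 + 30 + 15 = $65.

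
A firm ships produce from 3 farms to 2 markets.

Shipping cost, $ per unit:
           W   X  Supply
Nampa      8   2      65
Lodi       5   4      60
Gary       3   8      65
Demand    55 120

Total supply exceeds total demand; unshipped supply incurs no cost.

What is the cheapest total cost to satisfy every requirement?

An optimal shipping plan:
  Nampa→X: 65 × $2 = $130
  Lodi→X: 55 × $4 = $220
  Gary→W: 55 × $3 = $165
Total = 130 + 220 + 165 = $515.

515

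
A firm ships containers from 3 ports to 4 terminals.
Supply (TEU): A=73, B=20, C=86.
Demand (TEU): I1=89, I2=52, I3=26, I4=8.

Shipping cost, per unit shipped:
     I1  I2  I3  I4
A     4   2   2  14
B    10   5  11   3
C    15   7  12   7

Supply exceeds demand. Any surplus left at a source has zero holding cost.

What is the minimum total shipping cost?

1168

A cheapest plan:
  A->I1: 69 × 4 = 276
  A->I3: 4 × 2 = 8
  B->I1: 20 × 10 = 200
  C->I2: 52 × 7 = 364
  C->I3: 22 × 12 = 264
  C->I4: 8 × 7 = 56
Total = 276 + 8 + 200 + 364 + 264 + 56 = 1168.
(Supply check: A ships 73; B ships 20; C ships 82.)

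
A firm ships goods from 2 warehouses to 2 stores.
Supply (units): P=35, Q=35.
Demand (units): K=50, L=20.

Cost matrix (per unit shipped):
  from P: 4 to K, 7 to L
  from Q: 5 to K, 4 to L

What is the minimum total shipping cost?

295

A cheapest plan:
  P to K: 35 × 4 = 140
  Q to K: 15 × 5 = 75
  Q to L: 20 × 4 = 80
Total = 140 + 75 + 80 = 295.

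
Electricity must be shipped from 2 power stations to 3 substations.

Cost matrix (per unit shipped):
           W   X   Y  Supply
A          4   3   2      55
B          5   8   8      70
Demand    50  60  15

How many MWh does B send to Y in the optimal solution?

Solving gives:
  A to X: 40 × 3 = 120
  A to Y: 15 × 2 = 30
  B to W: 50 × 5 = 250
  B to X: 20 × 8 = 160
Total cost = 560.
The route B→Y is not used.

0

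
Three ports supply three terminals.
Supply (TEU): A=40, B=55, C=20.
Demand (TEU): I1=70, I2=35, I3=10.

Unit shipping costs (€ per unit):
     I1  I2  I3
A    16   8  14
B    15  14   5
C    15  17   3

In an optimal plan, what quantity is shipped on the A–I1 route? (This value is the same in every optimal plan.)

5

The minimum-cost plan:
  A–I1: 5 × €16 = €80
  A–I2: 35 × €8 = €280
  B–I1: 55 × €15 = €825
  C–I1: 10 × €15 = €150
  C–I3: 10 × €3 = €30
Total cost = €1365.
So A→I1 carries 5 TEU.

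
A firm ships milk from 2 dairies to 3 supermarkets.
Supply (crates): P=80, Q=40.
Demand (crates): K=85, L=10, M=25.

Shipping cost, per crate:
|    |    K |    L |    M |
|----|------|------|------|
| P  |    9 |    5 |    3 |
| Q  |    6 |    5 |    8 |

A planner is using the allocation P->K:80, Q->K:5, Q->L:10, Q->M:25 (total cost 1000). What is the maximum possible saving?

Current plan cost = 80·9 + 5·6 + 10·5 + 25·8 = 1000.
Optimal plan:
  P->K: 45 crates
  P->L: 10 crates
  P->M: 25 crates
  Q->K: 40 crates
Optimal cost = 770.
Saving = 1000 − 770 = 230.

230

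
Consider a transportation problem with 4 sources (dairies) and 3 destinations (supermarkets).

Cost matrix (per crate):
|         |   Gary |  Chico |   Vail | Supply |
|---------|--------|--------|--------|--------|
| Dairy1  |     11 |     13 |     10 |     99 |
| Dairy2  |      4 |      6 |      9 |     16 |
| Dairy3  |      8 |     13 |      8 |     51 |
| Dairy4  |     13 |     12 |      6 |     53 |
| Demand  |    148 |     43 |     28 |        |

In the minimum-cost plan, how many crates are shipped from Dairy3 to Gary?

Solving gives:
  Dairy1–Gary: 81 × 11 = 891
  Dairy1–Chico: 18 × 13 = 234
  Dairy2–Gary: 16 × 4 = 64
  Dairy3–Gary: 51 × 8 = 408
  Dairy4–Chico: 25 × 12 = 300
  Dairy4–Vail: 28 × 6 = 168
Total cost = 2065.
So Dairy3→Gary carries 51 crates.

51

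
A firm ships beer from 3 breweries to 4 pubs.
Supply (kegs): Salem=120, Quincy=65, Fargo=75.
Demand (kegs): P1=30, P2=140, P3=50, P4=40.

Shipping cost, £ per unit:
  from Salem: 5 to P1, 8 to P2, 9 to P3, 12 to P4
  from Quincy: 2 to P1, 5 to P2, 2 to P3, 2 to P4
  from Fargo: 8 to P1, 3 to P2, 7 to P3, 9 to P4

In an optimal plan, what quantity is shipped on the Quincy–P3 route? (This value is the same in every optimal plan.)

25

Solving gives:
  Salem->P1: 30 kegs
  Salem->P2: 65 kegs
  Salem->P3: 25 kegs
  Quincy->P3: 25 kegs
  Quincy->P4: 40 kegs
  Fargo->P2: 75 kegs
Total cost = £1250.
So Quincy→P3 carries 25 kegs.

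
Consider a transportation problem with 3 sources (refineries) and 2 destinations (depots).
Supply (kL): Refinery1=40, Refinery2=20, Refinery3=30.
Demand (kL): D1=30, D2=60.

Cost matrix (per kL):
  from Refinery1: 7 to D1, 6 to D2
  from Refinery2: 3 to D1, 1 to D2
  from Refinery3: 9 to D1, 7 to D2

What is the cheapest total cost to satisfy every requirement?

500

Optimal allocation:
  Refinery1→D1: 30 × 7 = 210
  Refinery1→D2: 10 × 6 = 60
  Refinery2→D2: 20 × 1 = 20
  Refinery3→D2: 30 × 7 = 210
Total = 210 + 60 + 20 + 210 = 500.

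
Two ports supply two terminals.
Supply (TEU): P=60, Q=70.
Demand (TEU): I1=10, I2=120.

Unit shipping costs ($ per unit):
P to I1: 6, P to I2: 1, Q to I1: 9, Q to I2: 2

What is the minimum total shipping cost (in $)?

250

An optimal shipping plan:
  P to I1: 10 TEU
  P to I2: 50 TEU
  Q to I2: 70 TEU
Total cost = $250.
(Supply check: P ships 60; Q ships 70.)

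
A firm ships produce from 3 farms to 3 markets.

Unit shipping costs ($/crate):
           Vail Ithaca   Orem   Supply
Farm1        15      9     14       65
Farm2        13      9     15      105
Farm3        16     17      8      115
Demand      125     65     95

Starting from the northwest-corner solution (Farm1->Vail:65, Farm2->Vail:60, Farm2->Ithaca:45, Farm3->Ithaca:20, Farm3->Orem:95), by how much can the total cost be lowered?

Current plan cost = 65·15 + 60·13 + 45·9 + 20·17 + 95·8 = $3260.
Optimal plan:
  Farm1–Ithaca: 65 × $9 = $585
  Farm2–Vail: 105 × $13 = $1365
  Farm3–Vail: 20 × $16 = $320
  Farm3–Orem: 95 × $8 = $760
Optimal cost = $3030.
Saving = 3260 − 3030 = $230.

230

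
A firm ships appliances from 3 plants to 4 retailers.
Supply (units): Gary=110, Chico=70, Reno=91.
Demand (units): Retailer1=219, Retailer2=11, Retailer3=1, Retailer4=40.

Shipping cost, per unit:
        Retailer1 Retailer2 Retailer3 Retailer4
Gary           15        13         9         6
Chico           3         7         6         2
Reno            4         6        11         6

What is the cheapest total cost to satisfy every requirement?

1836

A cheapest plan:
  Gary→Retailer1: 58 × 15 = 870
  Gary→Retailer2: 11 × 13 = 143
  Gary→Retailer3: 1 × 9 = 9
  Gary→Retailer4: 40 × 6 = 240
  Chico→Retailer1: 70 × 3 = 210
  Reno→Retailer1: 91 × 4 = 364
Total = 870 + 143 + 9 + 240 + 210 + 364 = 1836.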